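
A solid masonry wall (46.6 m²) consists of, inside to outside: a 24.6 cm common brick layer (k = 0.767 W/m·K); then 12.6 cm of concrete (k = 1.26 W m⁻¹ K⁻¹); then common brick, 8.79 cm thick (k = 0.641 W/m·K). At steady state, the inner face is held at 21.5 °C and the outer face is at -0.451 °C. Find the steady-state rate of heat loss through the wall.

Q = 1830 W

Resistance network (inner→outer):
  R_common brick = L/(kA) = 0.246/(0.767·46.6) = 0.006883 K/W
  R_concrete = L/(kA) = 0.126/(1.26·46.6) = 0.002146 K/W
  R_common brick = L/(kA) = 0.0879/(0.641·46.6) = 0.002943 K/W
ΣR = 0.006883 + 0.002146 + 0.002943 = 0.01197 K/W
Q = ΔT/ΣR = (21.5 °C − -0.451 °C)/0.01197 = 1830 W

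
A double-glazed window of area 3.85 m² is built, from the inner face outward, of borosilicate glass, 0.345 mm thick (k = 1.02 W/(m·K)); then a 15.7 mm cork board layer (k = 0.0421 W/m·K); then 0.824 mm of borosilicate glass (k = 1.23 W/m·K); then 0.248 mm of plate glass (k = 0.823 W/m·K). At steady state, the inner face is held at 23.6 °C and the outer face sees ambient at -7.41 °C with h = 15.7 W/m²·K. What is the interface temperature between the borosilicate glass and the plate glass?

Treat each layer as a resistance in series:
  R_borosilicate glass = L/(kA) = 3.45×10^-4/(1.02·3.85) = 8.785×10^-5 K/W
  R_cork board = L/(kA) = 0.0157/(0.0421·3.85) = 0.09686 K/W
  R_borosilicate glass = L/(kA) = 8.24×10^-4/(1.23·3.85) = 1.740×10^-4 K/W
  R_plate glass = L/(kA) = 2.48×10^-4/(0.823·3.85) = 7.827×10^-5 K/W
  R_conv,out = 1/(hA) = 1/(15.7·3.85) = 0.01654 K/W
ΣR = 8.785×10^-5 + 0.09686 + 1.740×10^-4 + 7.827×10^-5 + 0.01654 = 0.1137 K/W
Q = ΔT/ΣR = (23.6 °C − -7.41 °C)/0.1137 = 272.7 W
From the inner boundary to the borosilicate glass/plate glass interface, ΣR_partial = 0.09712 K/W.
T_interface = T_in − Q·ΣR_partial = 23.6 °C − (272.7)(0.09712) = -2.88 °C

T = -2.88 °C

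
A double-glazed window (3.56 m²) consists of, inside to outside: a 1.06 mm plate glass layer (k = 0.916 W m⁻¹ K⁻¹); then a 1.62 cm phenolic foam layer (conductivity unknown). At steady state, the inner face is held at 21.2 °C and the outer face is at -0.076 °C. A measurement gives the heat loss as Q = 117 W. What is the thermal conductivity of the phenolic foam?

k = 0.0251 W/m·K

ΣR = ΔT/Q = |21.2 − -0.076|/117 = 0.1818 K/W
Known resistances:
  R_plate glass = L/(kA) = 0.00106/(0.916·3.56) = 3.251×10^-4 K/W
R_phenolic foam = ΣR − ΣR_known = 0.1818 − 3.251×10^-4 = 0.1815 K/W
L/(kA) = 0.1815 ⇒ k = 0.0162/(0.1815·3.56) = 0.0251 W/m·K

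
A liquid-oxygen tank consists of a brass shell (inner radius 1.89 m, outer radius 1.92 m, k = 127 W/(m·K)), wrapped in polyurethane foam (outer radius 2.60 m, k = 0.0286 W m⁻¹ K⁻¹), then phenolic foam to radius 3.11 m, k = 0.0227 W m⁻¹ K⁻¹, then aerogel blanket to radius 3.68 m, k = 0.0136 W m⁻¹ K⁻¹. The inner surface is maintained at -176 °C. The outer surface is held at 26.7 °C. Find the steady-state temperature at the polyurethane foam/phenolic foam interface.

Series thermal resistances, inner to outer:
  R_brass = (1/1.89 − 1/1.92)/(4πk) = 0.008267/(4π·127) = 5.180×10^-6 K/W
  R_polyurethane foam = (1/1.92 − 1/2.60)/(4πk) = 0.1362/(4π·0.0286) = 0.3790 K/W
  R_phenolic foam = (1/2.60 − 1/3.11)/(4πk) = 0.06307/(4π·0.0227) = 0.2211 K/W
  R_aerogel blanket = (1/3.11 − 1/3.68)/(4πk) = 0.04980/(4π·0.0136) = 0.2914 K/W
ΣR = 5.180×10^-6 + 0.3790 + 0.2211 + 0.2914 = 0.8915 K/W
Q = ΔT/ΣR = (-176 °C − 26.7 °C)/0.8915 = -227.4 W
From the inner boundary to the polyurethane foam/phenolic foam interface, ΣR_partial = 0.3790 K/W.
T_interface = T_in − Q·ΣR_partial = -176 °C − (-227.4)(0.3790) = -89.8 °C

T = -89.8 °C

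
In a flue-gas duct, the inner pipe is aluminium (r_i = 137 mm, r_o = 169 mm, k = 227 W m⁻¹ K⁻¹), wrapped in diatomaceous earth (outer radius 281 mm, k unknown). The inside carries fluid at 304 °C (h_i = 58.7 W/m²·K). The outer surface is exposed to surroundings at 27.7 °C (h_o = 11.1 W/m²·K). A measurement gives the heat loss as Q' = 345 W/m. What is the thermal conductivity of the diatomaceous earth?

ΣR = ΔT/Q' = |304 − 27.7|/345 = 0.8009 m·K/W
Known resistances:
  R'_conv,in = 1/(2πr h) = 1/(2π·0.137·58.7) = 0.01979 m·K/W
  R'_aluminium = ln(0.169/0.137)/(2πk) = 0.2099/(2π·227) = 1.472×10^-4 m·K/W
  R'_conv,out = 1/(2πr h) = 1/(2π·0.281·11.1) = 0.05103 m·K/W
R_diatomaceous earth = ΣR − ΣR_known = 0.8009 − 0.07097 = 0.7299 m·K/W
ln(r₂/r₁)/(2πk) = 0.7299 ⇒ k = 0.5085/(2π·0.7299) = 0.111 W/m·K

k = 0.111 W/m·K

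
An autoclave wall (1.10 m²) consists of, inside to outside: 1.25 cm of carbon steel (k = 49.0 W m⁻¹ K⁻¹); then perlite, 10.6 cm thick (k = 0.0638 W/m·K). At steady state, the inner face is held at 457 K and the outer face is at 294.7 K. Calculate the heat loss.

Q = 107 W

Series thermal resistances, inner to outer:
  R_carbon steel = L/(kA) = 0.0125/(49.0·1.10) = 2.319×10^-4 K/W
  R_perlite = L/(kA) = 0.106/(0.0638·1.10) = 1.510 K/W
ΣR = 2.319×10^-4 + 1.510 = 1.510 K/W
Q = ΔT/ΣR = (457 K − 294.7 K)/1.510 = 107 W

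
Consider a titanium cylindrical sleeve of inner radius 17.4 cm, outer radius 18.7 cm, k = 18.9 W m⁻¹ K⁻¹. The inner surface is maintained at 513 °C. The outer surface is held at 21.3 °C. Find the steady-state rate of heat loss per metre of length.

Q' = 2πk·ΔT/ln(r₂/r₁) = 2π × 18.9 × 491.7 / ln(0.187/0.174) = 8.10×10^5 W/m

Q' = 810 kW/m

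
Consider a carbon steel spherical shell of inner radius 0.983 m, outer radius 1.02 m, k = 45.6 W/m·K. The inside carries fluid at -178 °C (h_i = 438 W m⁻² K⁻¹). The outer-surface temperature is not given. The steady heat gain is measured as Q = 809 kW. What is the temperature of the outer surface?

T_out = 26.2 °C

Sum the resistances:
  R_conv,in = 1/(4πr²h) = 1/(4π·0.983²·438) = 1.880×10^-4 K/W
  R_carbon steel = (1/0.983 − 1/1.02)/(4πk) = 0.03690/(4π·45.6) = 6.440×10^-5 K/W
ΣR = 2.524×10^-4 K/W
ΔT = Q·ΣR = 8.09×10^5 × 2.524×10^-4 = 204.2 K
Heat flows inward, so T_out = T_in + ΔT = -178 + 204.2 = 26.2 °C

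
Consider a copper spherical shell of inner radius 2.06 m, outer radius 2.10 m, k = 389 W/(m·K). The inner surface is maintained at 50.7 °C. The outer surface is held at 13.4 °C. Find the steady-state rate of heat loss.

Q = 4πk·ΔT/(1/r₁ − 1/r₂) = 4π × 389 × 37.3 / (1/2.06 − 1/2.10) = 1.97×10^7 W

Q = 1.97×10^7 W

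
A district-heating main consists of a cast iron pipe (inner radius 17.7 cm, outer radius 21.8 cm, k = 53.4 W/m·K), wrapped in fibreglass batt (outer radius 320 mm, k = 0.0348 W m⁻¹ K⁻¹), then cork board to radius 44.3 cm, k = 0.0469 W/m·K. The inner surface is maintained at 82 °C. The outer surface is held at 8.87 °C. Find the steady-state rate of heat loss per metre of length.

Q' = 25.6 W/m

Resistance network (inner→outer):
  R'_cast iron = ln(0.218/0.177)/(2πk) = 0.2083/(2π·53.4) = 6.210×10^-4 m·K/W
  R'_fibreglass batt = ln(0.320/0.218)/(2πk) = 0.3838/(2π·0.0348) = 1.755 m·K/W
  R'_cork board = ln(0.443/0.320)/(2πk) = 0.3252/(2π·0.0469) = 1.104 m·K/W
ΣR = 6.210×10^-4 + 1.755 + 1.104 = 2.860 m·K/W
Q' = ΔT/ΣR = (82 °C − 8.87 °C)/2.860 = 25.6 W/m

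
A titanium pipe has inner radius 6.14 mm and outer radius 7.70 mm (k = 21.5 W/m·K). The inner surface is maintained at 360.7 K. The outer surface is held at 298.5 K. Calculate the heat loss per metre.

Q' = 37100 W/m

Q' = 2πk·ΔT/ln(r₂/r₁) = 2π × 21.5 × 62.2 / ln(0.00770/0.00614) = 37100 W/m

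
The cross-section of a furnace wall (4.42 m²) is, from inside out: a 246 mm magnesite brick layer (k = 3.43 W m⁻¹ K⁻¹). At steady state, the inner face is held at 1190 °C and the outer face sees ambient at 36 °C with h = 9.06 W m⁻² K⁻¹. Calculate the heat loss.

Q = 28.0 kW

Resistance network (inner→outer):
  R_magnesite brick = L/(kA) = 0.246/(3.43·4.42) = 0.01623 K/W
  R_conv,out = 1/(hA) = 1/(9.06·4.42) = 0.02497 K/W
ΣR = 0.01623 + 0.02497 = 0.04120 K/W
Q = ΔT/ΣR = (1190 °C − 36 °C)/0.04120 = 28000 W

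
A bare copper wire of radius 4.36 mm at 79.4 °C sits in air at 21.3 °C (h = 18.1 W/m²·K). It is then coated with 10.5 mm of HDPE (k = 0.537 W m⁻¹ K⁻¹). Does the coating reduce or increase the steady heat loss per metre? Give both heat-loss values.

increases: 28.8 → 60.8 W/m

Critical radius for a cylinder: r_cr = k/h = 0.0297 m = 2.97 cm.
Outer radius after coating: r₂ = 0.00436 + 0.0105 = 0.01486 m.
Since r₁ < r_cr and r₂ ≤ r_cr, the coating moves toward the maximum at r_cr — heat loss rises.
Bare: R = 1/(2πr₁h) = 2.017 m·K/W; Q = 58.1/2.017 = 28.8 W/m.
Coated: R = R_cond + R_conv = 0.9551 m·K/W; Q = 58.1/0.9551 = 60.8 W/m.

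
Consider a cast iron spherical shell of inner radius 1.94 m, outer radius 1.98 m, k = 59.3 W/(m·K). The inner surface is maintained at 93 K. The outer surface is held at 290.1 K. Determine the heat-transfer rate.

Q = 14100 kW

Q = 4πk·ΔT/(1/r₁ − 1/r₂) = 4π × 59.3 × 197.1 / (1/1.94 − 1/1.98) = 1.41×10^7 W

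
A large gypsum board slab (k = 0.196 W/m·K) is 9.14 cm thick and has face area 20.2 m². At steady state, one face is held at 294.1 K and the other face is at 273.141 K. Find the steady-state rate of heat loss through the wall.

Q = 908 W

Q = kA·ΔT/L = 0.196 × 20.2 × |294.1 K − 273.141 K| / 0.0914 = 908 W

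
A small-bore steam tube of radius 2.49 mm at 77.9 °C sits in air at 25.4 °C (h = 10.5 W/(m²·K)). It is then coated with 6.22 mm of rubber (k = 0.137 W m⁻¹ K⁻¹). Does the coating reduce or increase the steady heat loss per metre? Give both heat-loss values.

increases: 8.62 → 16.4 W/m

Critical radius for a cylinder: r_cr = k/h = 0.0130 m = 1.30 cm.
Outer radius after coating: r₂ = 0.00249 + 0.00622 = 0.00871 m.
Since r₁ < r_cr and r₂ ≤ r_cr, the coating moves toward the maximum at r_cr — heat loss rises.
Bare: R = 1/(2πr₁h) = 6.087 m·K/W; Q = 52.5/6.087 = 8.62 W/m.
Coated: R = R_cond + R_conv = 3.195 m·K/W; Q = 52.5/3.195 = 16.4 W/m.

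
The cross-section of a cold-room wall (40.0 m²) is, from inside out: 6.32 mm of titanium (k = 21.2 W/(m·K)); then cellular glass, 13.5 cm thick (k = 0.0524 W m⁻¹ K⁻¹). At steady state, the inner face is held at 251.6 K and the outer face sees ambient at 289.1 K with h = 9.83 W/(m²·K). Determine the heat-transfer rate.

Series thermal resistances, inner to outer:
  R_titanium = L/(kA) = 0.00632/(21.2·40.0) = 7.453×10^-6 K/W
  R_cellular glass = L/(kA) = 0.135/(0.0524·40.0) = 0.06441 K/W
  R_conv,out = 1/(hA) = 1/(9.83·40.0) = 0.002543 K/W
ΣR = 7.453×10^-6 + 0.06441 + 0.002543 = 0.06696 K/W
Q = ΔT/ΣR = (251.6 K − 289.1 K)/0.06696 = -560 W
(Negative Q ⇒ heat flows inward; heat gain = 560 W.)

Q = 560 W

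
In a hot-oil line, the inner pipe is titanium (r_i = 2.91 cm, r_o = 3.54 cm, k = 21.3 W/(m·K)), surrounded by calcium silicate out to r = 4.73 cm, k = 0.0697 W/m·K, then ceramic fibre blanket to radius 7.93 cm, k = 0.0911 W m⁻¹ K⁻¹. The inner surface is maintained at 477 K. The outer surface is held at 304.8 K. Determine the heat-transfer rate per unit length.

Resistance network (inner→outer):
  R'_titanium = ln(0.0354/0.0291)/(2πk) = 0.1960/(2π·21.3) = 0.001464 m·K/W
  R'_calcium silicate = ln(0.0473/0.0354)/(2πk) = 0.2898/(2π·0.0697) = 0.6617 m·K/W
  R'_ceramic fibre blanket = ln(0.0793/0.0473)/(2πk) = 0.5167/(2π·0.0911) = 0.9027 m·K/W
ΣR = 0.001464 + 0.6617 + 0.9027 = 1.566 m·K/W
Q' = ΔT/ΣR = (477 K − 304.8 K)/1.566 = 110 W/m

Q' = 110 W/m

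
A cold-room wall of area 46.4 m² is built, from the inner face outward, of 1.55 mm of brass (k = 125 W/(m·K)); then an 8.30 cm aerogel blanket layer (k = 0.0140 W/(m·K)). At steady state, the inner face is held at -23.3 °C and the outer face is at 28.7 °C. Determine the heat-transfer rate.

Resistance network (inner→outer):
  R_brass = L/(kA) = 0.00155/(125·46.4) = 2.672×10^-7 K/W
  R_aerogel blanket = L/(kA) = 0.0830/(0.0140·46.4) = 0.1278 K/W
ΣR = 2.672×10^-7 + 0.1278 = 0.1278 K/W
Q = ΔT/ΣR = (-23.3 °C − 28.7 °C)/0.1278 = -407 W
(Negative Q ⇒ heat flows inward; heat gain = 407 W.)

Q = 407 W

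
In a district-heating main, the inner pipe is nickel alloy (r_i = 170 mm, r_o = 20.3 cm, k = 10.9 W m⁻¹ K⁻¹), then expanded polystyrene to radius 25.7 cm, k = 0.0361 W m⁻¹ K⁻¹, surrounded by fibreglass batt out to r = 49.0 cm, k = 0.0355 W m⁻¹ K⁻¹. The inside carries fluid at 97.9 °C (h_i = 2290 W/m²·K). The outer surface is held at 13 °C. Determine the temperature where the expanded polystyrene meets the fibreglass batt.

T = 75.4 °C

Series thermal resistances, inner to outer:
  R'_conv,in = 1/(2πr h) = 1/(2π·0.170·2290) = 4.088×10^-4 m·K/W
  R'_nickel alloy = ln(0.203/0.170)/(2πk) = 0.1774/(2π·10.9) = 0.002590 m·K/W
  R'_expanded polystyrene = ln(0.257/0.203)/(2πk) = 0.2359/(2π·0.0361) = 1.040 m·K/W
  R'_fibreglass batt = ln(0.490/0.257)/(2πk) = 0.6453/(2π·0.0355) = 2.893 m·K/W
ΣR = 4.088×10^-4 + 0.002590 + 1.040 + 2.893 = 3.936 m·K/W
Q' = ΔT/ΣR = (97.9 °C − 13 °C)/3.936 = 21.57 W/m
From the inner boundary to the expanded polystyrene/fibreglass batt interface, ΣR_partial = 1.043 m·K/W.
T_interface = T_in − Q'·ΣR_partial = 97.9 °C − (21.57)(1.043) = 75.4 °C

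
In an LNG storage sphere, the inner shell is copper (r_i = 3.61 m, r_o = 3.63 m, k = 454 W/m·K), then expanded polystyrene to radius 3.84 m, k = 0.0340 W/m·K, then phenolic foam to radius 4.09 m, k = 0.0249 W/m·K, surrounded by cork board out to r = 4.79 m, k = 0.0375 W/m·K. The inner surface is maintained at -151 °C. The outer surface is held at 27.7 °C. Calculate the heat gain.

Series thermal resistances, inner to outer:
  R_copper = (1/3.61 − 1/3.63)/(4πk) = 0.001526/(4π·454) = 2.675×10^-7 K/W
  R_expanded polystyrene = (1/3.63 − 1/3.84)/(4πk) = 0.01507/(4π·0.0340) = 0.03526 K/W
  R_phenolic foam = (1/3.84 − 1/4.09)/(4πk) = 0.01592/(4π·0.0249) = 0.05087 K/W
  R_cork board = (1/4.09 − 1/4.79)/(4πk) = 0.03573/(4π·0.0375) = 0.07582 K/W
ΣR = 2.675×10^-7 + 0.03526 + 0.05087 + 0.07582 = 0.1620 K/W
Q = ΔT/ΣR = (-151 °C − 27.7 °C)/0.1620 = -1100 W
(Negative Q ⇒ heat flows inward; heat gain = 1100 W.)

Q = 1100 W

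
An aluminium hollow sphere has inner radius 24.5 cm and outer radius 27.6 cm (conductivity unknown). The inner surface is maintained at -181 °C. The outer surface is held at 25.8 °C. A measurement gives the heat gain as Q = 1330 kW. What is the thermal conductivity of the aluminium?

k = 235 W/m·K

ΣR = ΔT/Q = |-181 − 25.8|/1.33×10^6 = 1.555×10^-4 K/W
(1/r₁−1/r₂)/(4πk) = 1.555×10^-4 ⇒ k = 0.4584/(4π·1.555×10^-4) = 235 W/m·K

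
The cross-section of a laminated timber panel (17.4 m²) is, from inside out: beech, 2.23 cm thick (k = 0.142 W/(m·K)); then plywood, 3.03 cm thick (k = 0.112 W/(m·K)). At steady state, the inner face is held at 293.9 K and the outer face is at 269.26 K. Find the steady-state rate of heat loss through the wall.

Q = 1000 W

Treat each layer as a resistance in series:
  R_beech = L/(kA) = 0.0223/(0.142·17.4) = 0.009025 K/W
  R_plywood = L/(kA) = 0.0303/(0.112·17.4) = 0.01555 K/W
ΣR = 0.009025 + 0.01555 = 0.02457 K/W
Q = ΔT/ΣR = (293.9 K − 269.26 K)/0.02457 = 1000 W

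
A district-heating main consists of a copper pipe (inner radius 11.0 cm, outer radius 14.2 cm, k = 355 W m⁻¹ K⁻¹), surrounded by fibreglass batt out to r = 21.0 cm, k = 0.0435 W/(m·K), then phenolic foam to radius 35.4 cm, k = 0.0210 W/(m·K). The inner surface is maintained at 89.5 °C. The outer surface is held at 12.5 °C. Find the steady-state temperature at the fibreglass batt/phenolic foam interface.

Resistance network (inner→outer):
  R'_copper = ln(0.142/0.110)/(2πk) = 0.2553/(2π·355) = 1.145×10^-4 m·K/W
  R'_fibreglass batt = ln(0.210/0.142)/(2πk) = 0.3913/(2π·0.0435) = 1.432 m·K/W
  R'_phenolic foam = ln(0.354/0.210)/(2πk) = 0.5222/(2π·0.0210) = 3.958 m·K/W
ΣR = 1.145×10^-4 + 1.432 + 3.958 = 5.390 m·K/W
Q' = ΔT/ΣR = (89.5 °C − 12.5 °C)/5.390 = 14.29 W/m
From the inner boundary to the fibreglass batt/phenolic foam interface, ΣR_partial = 1.432 m·K/W.
T_interface = T_in − Q'·ΣR_partial = 89.5 °C − (14.29)(1.432) = 69.0 °C

T = 69.0 °C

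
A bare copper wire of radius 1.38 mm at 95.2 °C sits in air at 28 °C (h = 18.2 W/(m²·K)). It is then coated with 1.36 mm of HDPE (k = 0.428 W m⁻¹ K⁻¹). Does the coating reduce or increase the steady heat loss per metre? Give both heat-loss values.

Critical radius for a cylinder: r_cr = k/h = 0.0235 m = 2.35 cm.
Outer radius after coating: r₂ = 0.00138 + 0.00136 = 0.00274 m.
Since r₁ < r_cr and r₂ ≤ r_cr, the coating moves toward the maximum at r_cr — heat loss rises.
Bare: R = 1/(2πr₁h) = 6.337 m·K/W; Q = 67.2/6.337 = 10.6 W/m.
Coated: R = R_cond + R_conv = 3.447 m·K/W; Q = 67.2/3.447 = 19.5 W/m.

increases: 10.6 → 19.5 W/m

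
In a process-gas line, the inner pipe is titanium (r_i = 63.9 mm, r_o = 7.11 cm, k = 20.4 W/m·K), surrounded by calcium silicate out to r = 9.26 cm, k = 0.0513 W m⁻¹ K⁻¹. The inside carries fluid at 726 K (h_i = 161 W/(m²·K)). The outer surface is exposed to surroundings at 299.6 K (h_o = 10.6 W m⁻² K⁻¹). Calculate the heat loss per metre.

Series thermal resistances, inner to outer:
  R'_conv,in = 1/(2πr h) = 1/(2π·0.0639·161) = 0.01547 m·K/W
  R'_titanium = ln(0.0711/0.0639)/(2πk) = 0.1068/(2π·20.4) = 8.330×10^-4 m·K/W
  R'_calcium silicate = ln(0.0926/0.0711)/(2πk) = 0.2642/(2π·0.0513) = 0.8197 m·K/W
  R'_conv,out = 1/(2πr h) = 1/(2π·0.0926·10.6) = 0.1621 m·K/W
ΣR = 0.01547 + 8.330×10^-4 + 0.8197 + 0.1621 = 0.9981 m·K/W
Q' = ΔT/ΣR = (726 K − 299.6 K)/0.9981 = 427 W/m

Q' = 427 W/m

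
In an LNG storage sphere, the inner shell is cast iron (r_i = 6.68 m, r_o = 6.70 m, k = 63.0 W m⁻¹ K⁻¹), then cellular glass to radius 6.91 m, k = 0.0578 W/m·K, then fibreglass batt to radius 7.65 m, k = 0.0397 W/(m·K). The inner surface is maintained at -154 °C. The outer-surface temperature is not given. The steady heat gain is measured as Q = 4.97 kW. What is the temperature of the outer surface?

Sum the resistances:
  R_cast iron = (1/6.68 − 1/6.70)/(4πk) = 4.469×10^-4/(4π·63.0) = 5.645×10^-7 K/W
  R_cellular glass = (1/6.70 − 1/6.91)/(4πk) = 0.004536/(4π·0.0578) = 0.006245 K/W
  R_fibreglass batt = (1/6.91 − 1/7.65)/(4πk) = 0.01400/(4π·0.0397) = 0.02806 K/W
ΣR = 0.03431 K/W
ΔT = Q·ΣR = 4970 × 0.03431 = 170.5 K
Heat flows inward, so T_out = T_in + ΔT = -154 + 170.5 = 16.5 °C

T_out = 16.5 °C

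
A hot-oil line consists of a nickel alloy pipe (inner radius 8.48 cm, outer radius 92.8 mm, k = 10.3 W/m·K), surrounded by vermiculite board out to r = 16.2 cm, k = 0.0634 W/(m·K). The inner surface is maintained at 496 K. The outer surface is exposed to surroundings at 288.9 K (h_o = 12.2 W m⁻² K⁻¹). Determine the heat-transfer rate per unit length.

Treat each layer as a resistance in series:
  R'_nickel alloy = ln(0.0928/0.0848)/(2πk) = 0.09015/(2π·10.3) = 0.001393 m·K/W
  R'_vermiculite board = ln(0.162/0.0928)/(2πk) = 0.5571/(2π·0.0634) = 1.399 m·K/W
  R'_conv,out = 1/(2πr h) = 1/(2π·0.162·12.2) = 0.08053 m·K/W
ΣR = 0.001393 + 1.399 + 0.08053 = 1.481 m·K/W
Q' = ΔT/ΣR = (496 K − 288.9 K)/1.481 = 140 W/m

Q' = 140 W/m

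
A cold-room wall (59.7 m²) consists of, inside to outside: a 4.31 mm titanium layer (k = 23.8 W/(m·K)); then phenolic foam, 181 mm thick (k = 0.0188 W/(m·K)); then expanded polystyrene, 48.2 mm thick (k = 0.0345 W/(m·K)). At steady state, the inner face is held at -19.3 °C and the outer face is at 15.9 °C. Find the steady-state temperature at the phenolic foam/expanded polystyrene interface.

Series thermal resistances, inner to outer:
  R_titanium = L/(kA) = 0.00431/(23.8·59.7) = 3.033×10^-6 K/W
  R_phenolic foam = L/(kA) = 0.181/(0.0188·59.7) = 0.1613 K/W
  R_expanded polystyrene = L/(kA) = 0.0482/(0.0345·59.7) = 0.02340 K/W
ΣR = 3.033×10^-6 + 0.1613 + 0.02340 = 0.1847 K/W
Q = ΔT/ΣR = (-19.3 °C − 15.9 °C)/0.1847 = -190.6 W
From the inner boundary to the phenolic foam/expanded polystyrene interface, ΣR_partial = 0.1613 K/W.
T_interface = T_in − Q·ΣR_partial = -19.3 °C − (-190.6)(0.1613) = 11.4 °C

T = 11.4 °C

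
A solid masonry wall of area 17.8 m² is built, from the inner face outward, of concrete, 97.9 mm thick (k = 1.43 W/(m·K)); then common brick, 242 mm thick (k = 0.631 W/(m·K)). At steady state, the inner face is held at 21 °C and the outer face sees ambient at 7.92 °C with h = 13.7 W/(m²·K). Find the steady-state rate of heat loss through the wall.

Series thermal resistances, inner to outer:
  R_concrete = L/(kA) = 0.0979/(1.43·17.8) = 0.003846 K/W
  R_common brick = L/(kA) = 0.242/(0.631·17.8) = 0.02155 K/W
  R_conv,out = 1/(hA) = 1/(13.7·17.8) = 0.004101 K/W
ΣR = 0.003846 + 0.02155 + 0.004101 = 0.02950 K/W
Q = ΔT/ΣR = (21 °C − 7.92 °C)/0.02950 = 443 W

Q = 443 W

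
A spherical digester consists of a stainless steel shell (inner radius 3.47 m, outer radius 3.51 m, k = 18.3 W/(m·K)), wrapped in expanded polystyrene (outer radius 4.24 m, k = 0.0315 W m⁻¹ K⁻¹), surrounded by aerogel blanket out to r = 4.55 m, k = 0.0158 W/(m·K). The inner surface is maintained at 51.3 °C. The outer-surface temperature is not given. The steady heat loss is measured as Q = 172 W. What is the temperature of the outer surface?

T_out = 16.1 °C

Sum the resistances:
  R_stainless steel = (1/3.47 − 1/3.51)/(4πk) = 0.003284/(4π·18.3) = 1.428×10^-5 K/W
  R_expanded polystyrene = (1/3.51 − 1/4.24)/(4πk) = 0.04905/(4π·0.0315) = 0.1239 K/W
  R_aerogel blanket = (1/4.24 − 1/4.55)/(4πk) = 0.01607/(4π·0.0158) = 0.08093 K/W
ΣR = 0.2049 K/W
ΔT = Q·ΣR = 172 × 0.2049 = 35.24 K
Heat flows outward, so T_out = T_in − ΔT = 51.3 − 35.24 = 16.1 °C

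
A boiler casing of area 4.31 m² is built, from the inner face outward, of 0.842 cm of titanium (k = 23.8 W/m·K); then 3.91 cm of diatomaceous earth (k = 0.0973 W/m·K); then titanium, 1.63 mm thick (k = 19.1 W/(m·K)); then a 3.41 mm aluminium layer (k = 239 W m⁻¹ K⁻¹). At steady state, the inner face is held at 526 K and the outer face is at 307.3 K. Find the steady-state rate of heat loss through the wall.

Q = 2.34 kW

Treat each layer as a resistance in series:
  R_titanium = L/(kA) = 0.00842/(23.8·4.31) = 8.208×10^-5 K/W
  R_diatomaceous earth = L/(kA) = 0.0391/(0.0973·4.31) = 0.09324 K/W
  R_titanium = L/(kA) = 0.00163/(19.1·4.31) = 1.980×10^-5 K/W
  R_aluminium = L/(kA) = 0.00341/(239·4.31) = 3.310×10^-6 K/W
ΣR = 8.208×10^-5 + 0.09324 + 1.980×10^-5 + 3.310×10^-6 = 0.09335 K/W
Q = ΔT/ΣR = (526 K − 307.3 K)/0.09335 = 2340 W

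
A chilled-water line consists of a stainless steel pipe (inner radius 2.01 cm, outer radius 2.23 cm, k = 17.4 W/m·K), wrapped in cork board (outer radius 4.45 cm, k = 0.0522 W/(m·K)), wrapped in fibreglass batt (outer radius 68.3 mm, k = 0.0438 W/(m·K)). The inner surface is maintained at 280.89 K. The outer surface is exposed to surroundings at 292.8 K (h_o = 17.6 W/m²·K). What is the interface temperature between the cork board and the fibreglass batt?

T = 287.5 K

Resistance network (inner→outer):
  R'_stainless steel = ln(0.0223/0.0201)/(2πk) = 0.1039/(2π·17.4) = 9.501×10^-4 m·K/W
  R'_cork board = ln(0.0445/0.0223)/(2πk) = 0.6909/(2π·0.0522) = 2.107 m·K/W
  R'_fibreglass batt = ln(0.0683/0.0445)/(2πk) = 0.4284/(2π·0.0438) = 1.557 m·K/W
  R'_conv,out = 1/(2πr h) = 1/(2π·0.0683·17.6) = 0.1324 m·K/W
ΣR = 9.501×10^-4 + 2.107 + 1.557 + 0.1324 = 3.797 m·K/W
Q' = ΔT/ΣR = (280.89 K − 292.8 K)/3.797 = -3.137 W/m
From the inner boundary to the cork board/fibreglass batt interface, ΣR_partial = 2.108 m·K/W.
T_interface = T_in − Q'·ΣR_partial = 280.89 K − (-3.137)(2.108) = 287.5 K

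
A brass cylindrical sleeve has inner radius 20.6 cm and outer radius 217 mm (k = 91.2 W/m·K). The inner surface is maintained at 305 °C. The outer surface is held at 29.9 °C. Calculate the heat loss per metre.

Q' = 3030 kW/m

Q' = 2πk·ΔT/ln(r₂/r₁) = 2π × 91.2 × 275.1 / ln(0.217/0.206) = 3.03×10^6 W/m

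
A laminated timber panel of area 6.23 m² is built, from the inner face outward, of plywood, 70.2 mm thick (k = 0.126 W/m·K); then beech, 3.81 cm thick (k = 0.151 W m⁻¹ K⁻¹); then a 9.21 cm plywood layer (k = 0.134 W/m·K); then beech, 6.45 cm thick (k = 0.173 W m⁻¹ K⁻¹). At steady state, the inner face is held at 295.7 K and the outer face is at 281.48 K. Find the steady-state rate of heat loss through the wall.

Series thermal resistances, inner to outer:
  R_plywood = L/(kA) = 0.0702/(0.126·6.23) = 0.08943 K/W
  R_beech = L/(kA) = 0.0381/(0.151·6.23) = 0.04050 K/W
  R_plywood = L/(kA) = 0.0921/(0.134·6.23) = 0.1103 K/W
  R_beech = L/(kA) = 0.0645/(0.173·6.23) = 0.05984 K/W
ΣR = 0.08943 + 0.04050 + 0.1103 + 0.05984 = 0.3001 K/W
Q = ΔT/ΣR = (295.7 K − 281.48 K)/0.3001 = 47.4 W

Q = 47.4 W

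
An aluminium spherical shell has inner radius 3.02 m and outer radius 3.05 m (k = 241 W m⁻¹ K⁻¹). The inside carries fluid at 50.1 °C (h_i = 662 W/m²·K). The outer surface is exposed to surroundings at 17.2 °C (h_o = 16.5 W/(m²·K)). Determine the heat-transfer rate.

Q = 61800 W

Resistance network (inner→outer):
  R_conv,in = 1/(4πr²h) = 1/(4π·3.02²·662) = 1.318×10^-5 K/W
  R_aluminium = (1/3.02 − 1/3.05)/(4πk) = 0.003257/(4π·241) = 1.075×10^-6 K/W
  R_conv,out = 1/(4πr²h) = 1/(4π·3.05²·16.5) = 5.184×10^-4 K/W
ΣR = 1.318×10^-5 + 1.075×10^-6 + 5.184×10^-4 = 5.327×10^-4 K/W
Q = ΔT/ΣR = (50.1 °C − 17.2 °C)/5.327×10^-4 = 61800 W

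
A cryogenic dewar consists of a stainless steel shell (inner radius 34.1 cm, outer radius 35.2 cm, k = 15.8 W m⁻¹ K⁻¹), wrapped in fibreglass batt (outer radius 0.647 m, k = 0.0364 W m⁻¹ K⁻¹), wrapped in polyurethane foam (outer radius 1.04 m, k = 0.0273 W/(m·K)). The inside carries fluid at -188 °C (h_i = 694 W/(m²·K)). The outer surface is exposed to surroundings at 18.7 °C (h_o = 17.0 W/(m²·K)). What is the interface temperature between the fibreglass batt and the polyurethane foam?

T = -59.0 °C

Treat each layer as a resistance in series:
  R_conv,in = 1/(4πr²h) = 1/(4π·0.341²·694) = 9.861×10^-4 K/W
  R_stainless steel = (1/0.341 − 1/0.352)/(4πk) = 0.09164/(4π·15.8) = 4.616×10^-4 K/W
  R_fibreglass batt = (1/0.352 − 1/0.647)/(4πk) = 1.295/(4π·0.0364) = 2.832 K/W
  R_polyurethane foam = (1/0.647 − 1/1.04)/(4πk) = 0.5841/(4π·0.0273) = 1.702 K/W
  R_conv,out = 1/(4πr²h) = 1/(4π·1.04²·17.0) = 0.004328 K/W
ΣR = 9.861×10^-4 + 4.616×10^-4 + 2.832 + 1.702 + 0.004328 = 4.540 K/W
Q = ΔT/ΣR = (-188 °C − 18.7 °C)/4.540 = -45.53 W
From the inner boundary to the fibreglass batt/polyurethane foam interface, ΣR_partial = 2.833 K/W.
T_interface = T_in − Q·ΣR_partial = -188 °C − (-45.53)(2.833) = -59.0 °C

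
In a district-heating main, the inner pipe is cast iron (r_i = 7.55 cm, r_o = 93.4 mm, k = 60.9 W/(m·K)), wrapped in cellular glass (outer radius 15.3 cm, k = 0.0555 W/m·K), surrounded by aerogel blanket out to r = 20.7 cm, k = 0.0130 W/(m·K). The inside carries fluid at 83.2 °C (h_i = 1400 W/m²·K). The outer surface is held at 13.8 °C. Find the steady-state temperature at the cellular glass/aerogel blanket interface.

T = 64.0 °C

Treat each layer as a resistance in series:
  R'_conv,in = 1/(2πr h) = 1/(2π·0.0755·1400) = 0.001506 m·K/W
  R'_cast iron = ln(0.0934/0.0755)/(2πk) = 0.2128/(2π·60.9) = 5.560×10^-4 m·K/W
  R'_cellular glass = ln(0.153/0.0934)/(2πk) = 0.4935/(2π·0.0555) = 1.415 m·K/W
  R'_aerogel blanket = ln(0.207/0.153)/(2πk) = 0.3023/(2π·0.0130) = 3.701 m·K/W
ΣR = 0.001506 + 5.560×10^-4 + 1.415 + 3.701 = 5.118 m·K/W
Q' = ΔT/ΣR = (83.2 °C − 13.8 °C)/5.118 = 13.56 W/m
From the inner boundary to the cellular glass/aerogel blanket interface, ΣR_partial = 1.417 m·K/W.
T_interface = T_in − Q'·ΣR_partial = 83.2 °C − (13.56)(1.417) = 64.0 °C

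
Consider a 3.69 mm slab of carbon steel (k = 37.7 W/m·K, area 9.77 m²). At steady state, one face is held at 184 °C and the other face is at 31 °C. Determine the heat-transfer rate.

Q = kA·ΔT/L = 37.7 × 9.77 × |184 °C − 31 °C| / 0.00369 = 1.53×10^7 W

Q = 15300 kW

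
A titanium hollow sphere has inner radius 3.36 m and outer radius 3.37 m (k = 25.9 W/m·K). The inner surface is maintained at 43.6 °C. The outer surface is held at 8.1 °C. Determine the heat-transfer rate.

Q = 4πk·ΔT/(1/r₁ − 1/r₂) = 4π × 25.9 × 35.5 / (1/3.36 − 1/3.37) = 1.31×10^7 W

Q = 13100 kW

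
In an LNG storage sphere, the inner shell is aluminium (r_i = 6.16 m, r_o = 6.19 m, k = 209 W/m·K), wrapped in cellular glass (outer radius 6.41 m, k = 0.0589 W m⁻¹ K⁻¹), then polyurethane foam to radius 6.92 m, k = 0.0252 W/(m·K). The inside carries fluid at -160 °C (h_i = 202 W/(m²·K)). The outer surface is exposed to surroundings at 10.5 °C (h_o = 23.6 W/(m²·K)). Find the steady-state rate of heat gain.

Treat each layer as a resistance in series:
  R_conv,in = 1/(4πr²h) = 1/(4π·6.16²·202) = 1.038×10^-5 K/W
  R_aluminium = (1/6.16 − 1/6.19)/(4πk) = 7.868×10^-4/(4π·209) = 2.996×10^-7 K/W
  R_cellular glass = (1/6.19 − 1/6.41)/(4πk) = 0.005545/(4π·0.0589) = 0.007491 K/W
  R_polyurethane foam = (1/6.41 − 1/6.92)/(4πk) = 0.01150/(4π·0.0252) = 0.03631 K/W
  R_conv,out = 1/(4πr²h) = 1/(4π·6.92²·23.6) = 7.042×10^-5 K/W
ΣR = 1.038×10^-5 + 2.996×10^-7 + 0.007491 + 0.03631 + 7.042×10^-5 = 0.04388 K/W
Q = ΔT/ΣR = (-160 °C − 10.5 °C)/0.04388 = -3890 W
(Negative Q ⇒ heat flows inward; heat gain = 3890 W.)

Q = 3.89 kW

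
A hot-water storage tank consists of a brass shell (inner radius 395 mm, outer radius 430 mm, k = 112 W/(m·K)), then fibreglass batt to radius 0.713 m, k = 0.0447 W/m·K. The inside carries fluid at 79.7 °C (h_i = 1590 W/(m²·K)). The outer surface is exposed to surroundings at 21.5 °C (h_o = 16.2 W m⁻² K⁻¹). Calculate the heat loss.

Treat each layer as a resistance in series:
  R_conv,in = 1/(4πr²h) = 1/(4π·0.395²·1590) = 3.208×10^-4 K/W
  R_brass = (1/0.395 − 1/0.430)/(4πk) = 0.2061/(4π·112) = 1.464×10^-4 K/W
  R_fibreglass batt = (1/0.430 − 1/0.713)/(4πk) = 0.9231/(4π·0.0447) = 1.643 K/W
  R_conv,out = 1/(4πr²h) = 1/(4π·0.713²·16.2) = 0.009663 K/W
ΣR = 3.208×10^-4 + 1.464×10^-4 + 1.643 + 0.009663 = 1.653 K/W
Q = ΔT/ΣR = (79.7 °C − 21.5 °C)/1.653 = 35.2 W

Q = 35.2 W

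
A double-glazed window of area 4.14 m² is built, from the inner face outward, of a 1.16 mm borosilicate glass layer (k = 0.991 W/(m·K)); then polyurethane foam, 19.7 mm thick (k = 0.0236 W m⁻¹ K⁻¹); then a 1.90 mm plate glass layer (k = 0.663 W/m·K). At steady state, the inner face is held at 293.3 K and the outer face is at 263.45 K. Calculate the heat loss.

Q = 147 W

Treat each layer as a resistance in series:
  R_borosilicate glass = L/(kA) = 0.00116/(0.991·4.14) = 2.827×10^-4 K/W
  R_polyurethane foam = L/(kA) = 0.0197/(0.0236·4.14) = 0.2016 K/W
  R_plate glass = L/(kA) = 0.00190/(0.663·4.14) = 6.922×10^-4 K/W
ΣR = 2.827×10^-4 + 0.2016 + 6.922×10^-4 = 0.2026 K/W
Q = ΔT/ΣR = (293.3 K − 263.45 K)/0.2026 = 147 W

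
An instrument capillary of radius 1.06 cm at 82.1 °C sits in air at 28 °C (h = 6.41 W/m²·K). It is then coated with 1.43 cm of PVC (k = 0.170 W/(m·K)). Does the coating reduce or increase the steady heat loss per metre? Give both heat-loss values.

Critical radius for a cylinder: r_cr = k/h = 0.0265 m = 2.65 cm.
Outer radius after coating: r₂ = 0.0106 + 0.0143 = 0.0249 m.
Since r₁ < r_cr and r₂ ≤ r_cr, the coating moves toward the maximum at r_cr — heat loss rises.
Bare: R = 1/(2πr₁h) = 2.342 m·K/W; Q = 54.1/2.342 = 23.1 W/m.
Coated: R = R_cond + R_conv = 1.797 m·K/W; Q = 54.1/1.797 = 30.1 W/m.

increases: 23.1 → 30.1 W/m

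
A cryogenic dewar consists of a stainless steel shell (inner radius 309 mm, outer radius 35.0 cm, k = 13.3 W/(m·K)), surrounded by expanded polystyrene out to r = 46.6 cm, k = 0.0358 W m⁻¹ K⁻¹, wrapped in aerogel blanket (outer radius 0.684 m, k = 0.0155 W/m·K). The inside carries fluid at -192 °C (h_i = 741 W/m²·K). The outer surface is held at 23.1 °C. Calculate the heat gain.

Treat each layer as a resistance in series:
  R_conv,in = 1/(4πr²h) = 1/(4π·0.309²·741) = 0.001125 K/W
  R_stainless steel = (1/0.309 − 1/0.350)/(4πk) = 0.3791/(4π·13.3) = 0.002268 K/W
  R_expanded polystyrene = (1/0.350 − 1/0.466)/(4πk) = 0.7112/(4π·0.0358) = 1.581 K/W
  R_aerogel blanket = (1/0.466 − 1/0.684)/(4πk) = 0.6839/(4π·0.0155) = 3.511 K/W
ΣR = 0.001125 + 0.002268 + 1.581 + 3.511 = 5.095 K/W
Q = ΔT/ΣR = (-192 °C − 23.1 °C)/5.095 = -42.2 W
(Negative Q ⇒ heat flows inward; heat gain = 42.2 W.)

Q = 42.2 W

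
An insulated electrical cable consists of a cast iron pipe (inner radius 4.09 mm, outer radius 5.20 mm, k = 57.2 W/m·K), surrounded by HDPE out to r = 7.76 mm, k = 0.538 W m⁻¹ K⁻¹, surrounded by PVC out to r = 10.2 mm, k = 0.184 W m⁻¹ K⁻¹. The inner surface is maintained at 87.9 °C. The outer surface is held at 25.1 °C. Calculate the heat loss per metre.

Q' = 177 W/m

Series thermal resistances, inner to outer:
  R'_cast iron = ln(0.00520/0.00409)/(2πk) = 0.2401/(2π·57.2) = 6.681×10^-4 m·K/W
  R'_HDPE = ln(0.00776/0.00520)/(2πk) = 0.4003/(2π·0.538) = 0.1184 m·K/W
  R'_PVC = ln(0.0102/0.00776)/(2πk) = 0.2734/(2π·0.184) = 0.2365 m·K/W
ΣR = 6.681×10^-4 + 0.1184 + 0.2365 = 0.3556 m·K/W
Q' = ΔT/ΣR = (87.9 °C − 25.1 °C)/0.3556 = 177 W/m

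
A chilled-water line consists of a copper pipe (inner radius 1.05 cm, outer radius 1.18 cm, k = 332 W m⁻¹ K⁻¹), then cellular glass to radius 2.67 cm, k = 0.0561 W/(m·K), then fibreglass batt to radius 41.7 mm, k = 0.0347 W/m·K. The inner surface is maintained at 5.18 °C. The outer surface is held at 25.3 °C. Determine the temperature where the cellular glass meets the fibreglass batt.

Series thermal resistances, inner to outer:
  R'_copper = ln(0.0118/0.0105)/(2πk) = 0.1167/(2π·332) = 5.596×10^-5 m·K/W
  R'_cellular glass = ln(0.0267/0.0118)/(2πk) = 0.8166/(2π·0.0561) = 2.317 m·K/W
  R'_fibreglass batt = ln(0.0417/0.0267)/(2πk) = 0.4458/(2π·0.0347) = 2.045 m·K/W
ΣR = 5.596×10^-5 + 2.317 + 2.045 = 4.362 m·K/W
Q' = ΔT/ΣR = (5.18 °C − 25.3 °C)/4.362 = -4.613 W/m
From the inner boundary to the cellular glass/fibreglass batt interface, ΣR_partial = 2.317 m·K/W.
T_interface = T_in − Q'·ΣR_partial = 5.18 °C − (-4.613)(2.317) = 15.9 °C

T = 15.9 °C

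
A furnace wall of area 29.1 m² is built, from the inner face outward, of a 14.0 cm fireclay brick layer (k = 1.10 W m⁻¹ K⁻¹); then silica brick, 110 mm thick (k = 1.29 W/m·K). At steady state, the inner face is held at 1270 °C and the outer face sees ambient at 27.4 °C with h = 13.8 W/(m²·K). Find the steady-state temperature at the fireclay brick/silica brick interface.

T = 715 °C

Resistance network (inner→outer):
  R_fireclay brick = L/(kA) = 0.140/(1.10·29.1) = 0.004374 K/W
  R_silica brick = L/(kA) = 0.110/(1.29·29.1) = 0.002930 K/W
  R_conv,out = 1/(hA) = 1/(13.8·29.1) = 0.002490 K/W
ΣR = 0.004374 + 0.002930 + 0.002490 = 0.009794 K/W
Q = ΔT/ΣR = (1270 °C − 27.4 °C)/0.009794 = 1.269×10^5 W
From the inner boundary to the fireclay brick/silica brick interface, ΣR_partial = 0.004374 K/W.
T_interface = T_in − Q·ΣR_partial = 1270 °C − (1.269×10^5)(0.004374) = 715 °C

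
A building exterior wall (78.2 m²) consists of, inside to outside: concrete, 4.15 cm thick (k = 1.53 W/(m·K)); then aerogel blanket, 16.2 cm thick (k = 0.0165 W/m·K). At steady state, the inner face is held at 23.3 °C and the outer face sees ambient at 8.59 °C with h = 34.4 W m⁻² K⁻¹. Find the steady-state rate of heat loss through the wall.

Q = 116 W

Resistance network (inner→outer):
  R_concrete = L/(kA) = 0.0415/(1.53·78.2) = 3.469×10^-4 K/W
  R_aerogel blanket = L/(kA) = 0.162/(0.0165·78.2) = 0.1256 K/W
  R_conv,out = 1/(hA) = 1/(34.4·78.2) = 3.717×10^-4 K/W
ΣR = 3.469×10^-4 + 0.1256 + 3.717×10^-4 = 0.1263 K/W
Q = ΔT/ΣR = (23.3 °C − 8.59 °C)/0.1263 = 116 W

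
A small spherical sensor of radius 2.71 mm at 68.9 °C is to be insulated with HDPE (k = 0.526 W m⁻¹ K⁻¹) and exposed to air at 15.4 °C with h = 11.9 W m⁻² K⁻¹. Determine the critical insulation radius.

r_cr = 8.84 cm

For a sphere, r_cr = 2k_ins/h = 2·0.526/11.9 = 0.0884 m = 8.84 cm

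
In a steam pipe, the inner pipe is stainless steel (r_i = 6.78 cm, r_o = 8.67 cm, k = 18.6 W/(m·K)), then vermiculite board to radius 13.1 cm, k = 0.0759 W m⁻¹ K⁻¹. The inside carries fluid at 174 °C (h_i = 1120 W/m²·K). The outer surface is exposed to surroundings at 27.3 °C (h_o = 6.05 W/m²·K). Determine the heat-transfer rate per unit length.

Treat each layer as a resistance in series:
  R'_conv,in = 1/(2πr h) = 1/(2π·0.0678·1120) = 0.002096 m·K/W
  R'_stainless steel = ln(0.0867/0.0678)/(2πk) = 0.2459/(2π·18.6) = 0.002104 m·K/W
  R'_vermiculite board = ln(0.131/0.0867)/(2πk) = 0.4127/(2π·0.0759) = 0.8655 m·K/W
  R'_conv,out = 1/(2πr h) = 1/(2π·0.131·6.05) = 0.2008 m·K/W
ΣR = 0.002096 + 0.002104 + 0.8655 + 0.2008 = 1.071 m·K/W
Q' = ΔT/ΣR = (174 °C − 27.3 °C)/1.071 = 137 W/m

Q' = 137 W/m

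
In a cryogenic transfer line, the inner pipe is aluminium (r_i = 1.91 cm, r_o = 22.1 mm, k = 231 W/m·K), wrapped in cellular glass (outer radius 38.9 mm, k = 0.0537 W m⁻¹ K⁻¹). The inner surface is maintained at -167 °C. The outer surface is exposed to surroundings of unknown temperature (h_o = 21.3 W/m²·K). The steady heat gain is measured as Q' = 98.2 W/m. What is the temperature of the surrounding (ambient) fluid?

Sum the resistances:
  R'_aluminium = ln(0.0221/0.0191)/(2πk) = 0.1459/(2π·231) = 1.005×10^-4 m·K/W
  R'_cellular glass = ln(0.0389/0.0221)/(2πk) = 0.5654/(2π·0.0537) = 1.676 m·K/W
  R'_conv,out = 1/(2πr h) = 1/(2π·0.0389·21.3) = 0.1921 m·K/W
ΣR = 1.868 m·K/W
ΔT = Q'·ΣR = 98.2 × 1.868 = 183.4 K
Heat flows inward, so T_out = T_in + ΔT = -167 + 183.4 = 16.4 °C

T_out = 16.4 °C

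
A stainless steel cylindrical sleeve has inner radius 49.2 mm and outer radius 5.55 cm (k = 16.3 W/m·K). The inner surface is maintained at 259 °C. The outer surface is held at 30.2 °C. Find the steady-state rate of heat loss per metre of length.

Q' = 1.94×10^5 W/m

Q' = 2πk·ΔT/ln(r₂/r₁) = 2π × 16.3 × 228.8 / ln(0.0555/0.0492) = 1.94×10^5 W/m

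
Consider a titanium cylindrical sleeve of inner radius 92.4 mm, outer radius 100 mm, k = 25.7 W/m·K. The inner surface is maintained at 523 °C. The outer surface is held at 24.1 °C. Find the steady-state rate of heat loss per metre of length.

Q' = 1020 kW/m

Q' = 2πk·ΔT/ln(r₂/r₁) = 2π × 25.7 × 498.9 / ln(0.100/0.0924) = 1.02×10^6 W/m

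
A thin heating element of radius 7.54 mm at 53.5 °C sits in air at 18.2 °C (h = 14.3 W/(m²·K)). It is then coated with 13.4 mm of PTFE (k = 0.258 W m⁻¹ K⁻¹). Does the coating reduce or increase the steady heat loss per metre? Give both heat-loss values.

Critical radius for a cylinder: r_cr = k/h = 0.0180 m = 1.80 cm.
Outer radius after coating: r₂ = 0.00754 + 0.0134 = 0.02094 m.
r₁ < r_cr < r₂: heat loss rises to a maximum at r_cr then falls. Whether the coating helps depends on whether Q(r₂) has dropped back below Q(r₁).
Bare: R = 1/(2πr₁h) = 1.476 m·K/W; Q = 35.3/1.476 = 23.9 W/m.
Coated: R = R_cond + R_conv = 1.162 m·K/W; Q = 35.3/1.162 = 30.4 W/m.

increases: 23.9 → 30.4 W/m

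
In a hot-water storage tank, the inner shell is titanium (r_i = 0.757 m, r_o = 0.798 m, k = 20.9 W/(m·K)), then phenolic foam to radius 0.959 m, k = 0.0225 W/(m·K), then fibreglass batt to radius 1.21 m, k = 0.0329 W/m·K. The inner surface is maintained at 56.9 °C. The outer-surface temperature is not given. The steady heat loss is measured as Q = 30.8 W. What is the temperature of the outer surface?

Sum the resistances:
  R_titanium = (1/0.757 − 1/0.798)/(4πk) = 0.06787/(4π·20.9) = 2.584×10^-4 K/W
  R_phenolic foam = (1/0.798 − 1/0.959)/(4πk) = 0.2104/(4π·0.0225) = 0.7441 K/W
  R_fibreglass batt = (1/0.959 − 1/1.21)/(4πk) = 0.2163/(4π·0.0329) = 0.5232 K/W
ΣR = 1.268 K/W
ΔT = Q·ΣR = 30.8 × 1.268 = 39.05 K
Heat flows outward, so T_out = T_in − ΔT = 56.9 − 39.05 = 17.9 °C

T_out = 17.9 °C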